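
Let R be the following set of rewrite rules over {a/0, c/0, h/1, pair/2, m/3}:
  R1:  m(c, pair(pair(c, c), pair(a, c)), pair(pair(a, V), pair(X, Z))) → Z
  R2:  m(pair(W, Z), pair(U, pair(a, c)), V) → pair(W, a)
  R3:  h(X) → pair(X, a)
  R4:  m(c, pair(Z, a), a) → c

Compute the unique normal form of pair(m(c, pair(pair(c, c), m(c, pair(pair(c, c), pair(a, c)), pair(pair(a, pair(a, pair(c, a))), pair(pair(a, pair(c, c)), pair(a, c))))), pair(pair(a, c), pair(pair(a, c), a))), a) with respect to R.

pair(a, a)

1. pair(m(c, pair(pair(c, c), m(c, pair(pair(c, c), pair(a, c)), pair(pair(a, pair(a, pair(c, a))), pair(pair(a, pair(c, c)), pair(a, c))))), pair(pair(a, c), pair(pair(a, c), a))), a)  →  pair(m(c, pair(pair(c, c), pair(a, c)), pair(pair(a, c), pair(pair(a, c), a))), a)   [R1 at 1.2.2]
2. pair(m(c, pair(pair(c, c), pair(a, c)), pair(pair(a, c), pair(pair(a, c), a))), a)  →  pair(a, a)   [R1 at 1]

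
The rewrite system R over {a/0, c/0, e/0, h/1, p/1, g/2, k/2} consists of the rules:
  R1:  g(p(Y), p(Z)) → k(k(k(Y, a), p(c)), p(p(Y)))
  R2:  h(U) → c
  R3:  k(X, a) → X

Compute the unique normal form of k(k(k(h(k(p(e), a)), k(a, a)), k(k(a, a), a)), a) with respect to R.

1. k(k(k(h(k(p(e), a)), k(a, a)), k(k(a, a), a)), a)  →  k(k(h(k(p(e), a)), k(a, a)), k(k(a, a), a))   [R3 at ε]
2. k(k(h(k(p(e), a)), k(a, a)), k(k(a, a), a))  →  k(k(c, k(a, a)), k(k(a, a), a))   [R2 at 1.1]
3. k(k(c, k(a, a)), k(k(a, a), a))  →  k(k(c, a), k(k(a, a), a))   [R3 at 1.2]
4. k(k(c, a), k(k(a, a), a))  →  k(c, k(k(a, a), a))   [R3 at 1]
5. k(c, k(k(a, a), a))  →  k(c, k(a, a))   [R3 at 2]
6. k(c, k(a, a))  →  k(c, a)   [R3 at 2]
7. k(c, a)  →  c   [R3 at ε]

c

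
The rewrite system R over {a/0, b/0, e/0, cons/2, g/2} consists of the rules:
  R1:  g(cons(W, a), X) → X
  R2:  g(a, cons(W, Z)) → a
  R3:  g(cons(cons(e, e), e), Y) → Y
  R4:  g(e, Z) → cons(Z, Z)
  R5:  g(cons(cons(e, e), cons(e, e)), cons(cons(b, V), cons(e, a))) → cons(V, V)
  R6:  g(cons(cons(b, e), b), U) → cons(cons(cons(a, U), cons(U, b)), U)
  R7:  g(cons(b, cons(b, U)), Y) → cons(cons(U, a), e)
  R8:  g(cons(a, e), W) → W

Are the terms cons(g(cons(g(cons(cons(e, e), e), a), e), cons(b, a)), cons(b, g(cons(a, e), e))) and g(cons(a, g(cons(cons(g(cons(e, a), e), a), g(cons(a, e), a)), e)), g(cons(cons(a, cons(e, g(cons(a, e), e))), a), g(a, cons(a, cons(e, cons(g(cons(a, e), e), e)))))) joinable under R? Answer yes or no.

no — NF(t₁) = cons(cons(b, a), cons(b, e)), NF(t₂) = a

Reduce t₁ = cons(g(cons(g(cons(cons(e, e), e), a), e), cons(b, a)), cons(b, g(cons(a, e), e))):
1. cons(g(cons(g(cons(cons(e, e), e), a), e), cons(b, a)), cons(b, g(cons(a, e), e)))  →  cons(g(cons(a, e), cons(b, a)), cons(b, g(cons(a, e), e)))   [R3 at 1.1.1]
2. cons(g(cons(a, e), cons(b, a)), cons(b, g(cons(a, e), e)))  →  cons(cons(b, a), cons(b, g(cons(a, e), e)))   [R8 at 1]
3. cons(cons(b, a), cons(b, g(cons(a, e), e)))  →  cons(cons(b, a), cons(b, e))   [R8 at 2.2]

Reduce t₂ = g(cons(a, g(cons(cons(g(cons(e, a), e), a), g(cons(a, e), a)), e)), g(cons(cons(a, cons(e, g(cons(a, e), e))), a), g(a, cons(a, cons(e, cons(g(cons(a, e), e), e)))))):
1. g(cons(a, g(cons(cons(g(cons(e, a), e), a), g(cons(a, e), a)), e)), g(cons(cons(a, cons(e, g(cons(a, e), e))), a), g(a, cons(a, cons(e, cons(g(cons(a, e), e), e))))))  →  g(cons(a, g(cons(cons(e, a), g(cons(a, e), a)), e)), g(cons(cons(a, cons(e, g(cons(a, e), e))), a), g(a, cons(a, cons(e, cons(g(cons(a, e), e), e))))))   [R1 at 1.2.1.1.1]
2. g(cons(a, g(cons(cons(e, a), g(cons(a, e), a)), e)), g(cons(cons(a, cons(e, g(cons(a, e), e))), a), g(a, cons(a, cons(e, cons(g(cons(a, e), e), e))))))  →  g(cons(a, g(cons(cons(e, a), a), e)), g(cons(cons(a, cons(e, g(cons(a, e), e))), a), g(a, cons(a, cons(e, cons(g(cons(a, e), e), e))))))   [R8 at 1.2.1.2]
3. g(cons(a, g(cons(cons(e, a), a), e)), g(cons(cons(a, cons(e, g(cons(a, e), e))), a), g(a, cons(a, cons(e, cons(g(cons(a, e), e), e))))))  →  g(cons(a, e), g(cons(cons(a, cons(e, g(cons(a, e), e))), a), g(a, cons(a, cons(e, cons(g(cons(a, e), e), e))))))   [R1 at 1.2]
4. g(cons(a, e), g(cons(cons(a, cons(e, g(cons(a, e), e))), a), g(a, cons(a, cons(e, cons(g(cons(a, e), e), e))))))  →  g(cons(cons(a, cons(e, g(cons(a, e), e))), a), g(a, cons(a, cons(e, cons(g(cons(a, e), e), e)))))   [R8 at ε]
5. g(cons(cons(a, cons(e, g(cons(a, e), e))), a), g(a, cons(a, cons(e, cons(g(cons(a, e), e), e)))))  →  g(a, cons(a, cons(e, cons(g(cons(a, e), e), e))))   [R1 at ε]
6. g(a, cons(a, cons(e, cons(g(cons(a, e), e), e))))  →  a   [R2 at ε]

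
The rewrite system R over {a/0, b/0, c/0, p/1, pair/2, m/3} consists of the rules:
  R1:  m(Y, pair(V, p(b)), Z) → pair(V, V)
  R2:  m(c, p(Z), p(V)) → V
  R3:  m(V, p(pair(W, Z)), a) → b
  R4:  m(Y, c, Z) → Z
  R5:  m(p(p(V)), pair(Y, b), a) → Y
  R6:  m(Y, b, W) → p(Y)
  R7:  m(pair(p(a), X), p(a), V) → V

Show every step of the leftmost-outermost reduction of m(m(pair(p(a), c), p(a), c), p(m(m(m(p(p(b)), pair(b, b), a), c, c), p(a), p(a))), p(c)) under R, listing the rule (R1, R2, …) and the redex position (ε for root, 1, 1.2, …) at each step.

c

1. m(m(pair(p(a), c), p(a), c), p(m(m(m(p(p(b)), pair(b, b), a), c, c), p(a), p(a))), p(c))  →  m(c, p(m(m(m(p(p(b)), pair(b, b), a), c, c), p(a), p(a))), p(c))   [R7 at 1]
2. m(c, p(m(m(m(p(p(b)), pair(b, b), a), c, c), p(a), p(a))), p(c))  →  c   [R2 at ε]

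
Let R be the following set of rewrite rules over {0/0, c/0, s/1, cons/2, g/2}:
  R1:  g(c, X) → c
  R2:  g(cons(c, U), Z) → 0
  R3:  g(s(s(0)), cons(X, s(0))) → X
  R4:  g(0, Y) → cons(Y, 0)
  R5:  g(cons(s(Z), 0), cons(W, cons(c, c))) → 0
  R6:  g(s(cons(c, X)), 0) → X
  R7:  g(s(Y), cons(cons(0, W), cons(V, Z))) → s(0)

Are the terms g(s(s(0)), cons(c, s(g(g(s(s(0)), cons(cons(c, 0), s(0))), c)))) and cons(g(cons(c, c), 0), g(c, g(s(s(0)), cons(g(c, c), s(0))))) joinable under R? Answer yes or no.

Reduce t₁ = g(s(s(0)), cons(c, s(g(g(s(s(0)), cons(cons(c, 0), s(0))), c)))):
1. g(s(s(0)), cons(c, s(g(g(s(s(0)), cons(cons(c, 0), s(0))), c))))  →  g(s(s(0)), cons(c, s(g(cons(c, 0), c))))   [R3 at 2.2.1.1]
2. g(s(s(0)), cons(c, s(g(cons(c, 0), c))))  →  g(s(s(0)), cons(c, s(0)))   [R2 at 2.2.1]
3. g(s(s(0)), cons(c, s(0)))  →  c   [R3 at ε]

Reduce t₂ = cons(g(cons(c, c), 0), g(c, g(s(s(0)), cons(g(c, c), s(0))))):
1. cons(g(cons(c, c), 0), g(c, g(s(s(0)), cons(g(c, c), s(0)))))  →  cons(0, g(c, g(s(s(0)), cons(g(c, c), s(0)))))   [R2 at 1]
2. cons(0, g(c, g(s(s(0)), cons(g(c, c), s(0)))))  →  cons(0, c)   [R1 at 2]

no — NF(t₁) = c, NF(t₂) = cons(0, c)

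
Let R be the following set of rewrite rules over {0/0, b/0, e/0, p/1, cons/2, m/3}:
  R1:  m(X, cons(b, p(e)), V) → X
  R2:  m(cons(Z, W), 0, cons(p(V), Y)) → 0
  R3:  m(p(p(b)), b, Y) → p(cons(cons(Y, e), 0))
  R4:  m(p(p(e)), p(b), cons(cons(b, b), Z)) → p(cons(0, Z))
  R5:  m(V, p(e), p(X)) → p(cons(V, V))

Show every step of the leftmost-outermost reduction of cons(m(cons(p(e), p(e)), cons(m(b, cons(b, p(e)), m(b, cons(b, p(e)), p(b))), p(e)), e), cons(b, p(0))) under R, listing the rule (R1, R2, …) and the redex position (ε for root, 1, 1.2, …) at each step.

cons(cons(p(e), p(e)), cons(b, p(0)))

1. cons(m(cons(p(e), p(e)), cons(m(b, cons(b, p(e)), m(b, cons(b, p(e)), p(b))), p(e)), e), cons(b, p(0)))  →  cons(m(cons(p(e), p(e)), cons(b, p(e)), e), cons(b, p(0)))   [R1 at 1.2.1]
2. cons(m(cons(p(e), p(e)), cons(b, p(e)), e), cons(b, p(0)))  →  cons(cons(p(e), p(e)), cons(b, p(0)))   [R1 at 1]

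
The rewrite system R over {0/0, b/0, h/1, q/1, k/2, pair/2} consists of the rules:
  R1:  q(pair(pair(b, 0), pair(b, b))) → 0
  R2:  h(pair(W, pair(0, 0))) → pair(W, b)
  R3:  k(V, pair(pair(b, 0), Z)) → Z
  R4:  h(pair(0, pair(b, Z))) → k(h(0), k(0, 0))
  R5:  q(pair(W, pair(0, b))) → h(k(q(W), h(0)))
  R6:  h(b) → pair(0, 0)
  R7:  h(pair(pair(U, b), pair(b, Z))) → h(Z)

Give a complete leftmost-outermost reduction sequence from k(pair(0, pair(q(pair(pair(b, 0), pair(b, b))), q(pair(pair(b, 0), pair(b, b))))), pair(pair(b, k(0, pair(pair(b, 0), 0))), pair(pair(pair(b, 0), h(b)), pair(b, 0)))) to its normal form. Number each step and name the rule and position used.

1. k(pair(0, pair(q(pair(pair(b, 0), pair(b, b))), q(pair(pair(b, 0), pair(b, b))))), pair(pair(b, k(0, pair(pair(b, 0), 0))), pair(pair(pair(b, 0), h(b)), pair(b, 0))))  →  k(pair(0, pair(0, q(pair(pair(b, 0), pair(b, b))))), pair(pair(b, k(0, pair(pair(b, 0), 0))), pair(pair(pair(b, 0), h(b)), pair(b, 0))))   [R1 at 1.2.1]
2. k(pair(0, pair(0, q(pair(pair(b, 0), pair(b, b))))), pair(pair(b, k(0, pair(pair(b, 0), 0))), pair(pair(pair(b, 0), h(b)), pair(b, 0))))  →  k(pair(0, pair(0, 0)), pair(pair(b, k(0, pair(pair(b, 0), 0))), pair(pair(pair(b, 0), h(b)), pair(b, 0))))   [R1 at 1.2.2]
3. k(pair(0, pair(0, 0)), pair(pair(b, k(0, pair(pair(b, 0), 0))), pair(pair(pair(b, 0), h(b)), pair(b, 0))))  →  k(pair(0, pair(0, 0)), pair(pair(b, 0), pair(pair(pair(b, 0), h(b)), pair(b, 0))))   [R3 at 2.1.2]
4. k(pair(0, pair(0, 0)), pair(pair(b, 0), pair(pair(pair(b, 0), h(b)), pair(b, 0))))  →  pair(pair(pair(b, 0), h(b)), pair(b, 0))   [R3 at ε]
5. pair(pair(pair(b, 0), h(b)), pair(b, 0))  →  pair(pair(pair(b, 0), pair(0, 0)), pair(b, 0))   [R6 at 1.2]

pair(pair(pair(b, 0), pair(0, 0)), pair(b, 0))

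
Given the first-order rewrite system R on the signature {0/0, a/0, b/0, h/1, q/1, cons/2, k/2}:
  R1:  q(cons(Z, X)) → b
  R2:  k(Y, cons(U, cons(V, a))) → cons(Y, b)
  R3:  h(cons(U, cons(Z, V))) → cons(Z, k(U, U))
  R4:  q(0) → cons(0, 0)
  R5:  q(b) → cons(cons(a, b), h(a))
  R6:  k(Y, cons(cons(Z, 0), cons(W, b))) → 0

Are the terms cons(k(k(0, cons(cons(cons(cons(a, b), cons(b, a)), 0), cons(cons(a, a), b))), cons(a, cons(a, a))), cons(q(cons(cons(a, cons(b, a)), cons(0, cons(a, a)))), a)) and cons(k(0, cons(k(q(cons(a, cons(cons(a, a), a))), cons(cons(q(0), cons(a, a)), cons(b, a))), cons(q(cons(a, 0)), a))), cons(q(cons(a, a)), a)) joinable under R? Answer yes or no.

yes — NF(t₁) = cons(cons(0, b), cons(b, a)), NF(t₂) = cons(cons(0, b), cons(b, a))

Reduce t₁ = cons(k(k(0, cons(cons(cons(cons(a, b), cons(b, a)), 0), cons(cons(a, a), b))), cons(a, cons(a, a))), cons(q(cons(cons(a, cons(b, a)), cons(0, cons(a, a)))), a)):
1. cons(k(k(0, cons(cons(cons(cons(a, b), cons(b, a)), 0), cons(cons(a, a), b))), cons(a, cons(a, a))), cons(q(cons(cons(a, cons(b, a)), cons(0, cons(a, a)))), a))  →  cons(cons(k(0, cons(cons(cons(cons(a, b), cons(b, a)), 0), cons(cons(a, a), b))), b), cons(q(cons(cons(a, cons(b, a)), cons(0, cons(a, a)))), a))   [R2 at 1]
2. cons(cons(k(0, cons(cons(cons(cons(a, b), cons(b, a)), 0), cons(cons(a, a), b))), b), cons(q(cons(cons(a, cons(b, a)), cons(0, cons(a, a)))), a))  →  cons(cons(0, b), cons(q(cons(cons(a, cons(b, a)), cons(0, cons(a, a)))), a))   [R6 at 1.1]
3. cons(cons(0, b), cons(q(cons(cons(a, cons(b, a)), cons(0, cons(a, a)))), a))  →  cons(cons(0, b), cons(b, a))   [R1 at 2.1]

Reduce t₂ = cons(k(0, cons(k(q(cons(a, cons(cons(a, a), a))), cons(cons(q(0), cons(a, a)), cons(b, a))), cons(q(cons(a, 0)), a))), cons(q(cons(a, a)), a)):
1. cons(k(0, cons(k(q(cons(a, cons(cons(a, a), a))), cons(cons(q(0), cons(a, a)), cons(b, a))), cons(q(cons(a, 0)), a))), cons(q(cons(a, a)), a))  →  cons(cons(0, b), cons(q(cons(a, a)), a))   [R2 at 1]
2. cons(cons(0, b), cons(q(cons(a, a)), a))  →  cons(cons(0, b), cons(b, a))   [R1 at 2.1]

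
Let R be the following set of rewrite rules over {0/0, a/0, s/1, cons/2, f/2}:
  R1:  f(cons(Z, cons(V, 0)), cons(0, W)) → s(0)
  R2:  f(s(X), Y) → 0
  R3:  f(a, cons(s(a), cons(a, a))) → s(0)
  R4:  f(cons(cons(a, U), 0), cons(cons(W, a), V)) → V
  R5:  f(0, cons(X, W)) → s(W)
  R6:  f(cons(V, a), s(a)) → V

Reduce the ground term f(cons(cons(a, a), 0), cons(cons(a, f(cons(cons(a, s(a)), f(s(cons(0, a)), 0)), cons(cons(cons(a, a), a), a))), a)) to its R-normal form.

1. f(cons(cons(a, a), 0), cons(cons(a, f(cons(cons(a, s(a)), f(s(cons(0, a)), 0)), cons(cons(cons(a, a), a), a))), a))  →  f(cons(cons(a, a), 0), cons(cons(a, f(cons(cons(a, s(a)), 0), cons(cons(cons(a, a), a), a))), a))   [R2 at 2.1.2.1.2]
2. f(cons(cons(a, a), 0), cons(cons(a, f(cons(cons(a, s(a)), 0), cons(cons(cons(a, a), a), a))), a))  →  f(cons(cons(a, a), 0), cons(cons(a, a), a))   [R4 at 2.1.2]
3. f(cons(cons(a, a), 0), cons(cons(a, a), a))  →  a   [R4 at ε]

a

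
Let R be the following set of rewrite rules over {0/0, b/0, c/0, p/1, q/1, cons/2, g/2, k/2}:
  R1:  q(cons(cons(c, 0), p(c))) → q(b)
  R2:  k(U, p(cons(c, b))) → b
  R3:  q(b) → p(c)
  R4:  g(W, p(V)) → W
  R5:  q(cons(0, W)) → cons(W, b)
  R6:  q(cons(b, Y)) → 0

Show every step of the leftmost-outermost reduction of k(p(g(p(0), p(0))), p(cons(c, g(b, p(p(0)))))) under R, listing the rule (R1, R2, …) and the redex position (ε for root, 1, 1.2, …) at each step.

b

1. k(p(g(p(0), p(0))), p(cons(c, g(b, p(p(0))))))  →  k(p(p(0)), p(cons(c, g(b, p(p(0))))))   [R4 at 1.1]
2. k(p(p(0)), p(cons(c, g(b, p(p(0))))))  →  k(p(p(0)), p(cons(c, b)))   [R4 at 2.1.2]
3. k(p(p(0)), p(cons(c, b)))  →  b   [R2 at ε]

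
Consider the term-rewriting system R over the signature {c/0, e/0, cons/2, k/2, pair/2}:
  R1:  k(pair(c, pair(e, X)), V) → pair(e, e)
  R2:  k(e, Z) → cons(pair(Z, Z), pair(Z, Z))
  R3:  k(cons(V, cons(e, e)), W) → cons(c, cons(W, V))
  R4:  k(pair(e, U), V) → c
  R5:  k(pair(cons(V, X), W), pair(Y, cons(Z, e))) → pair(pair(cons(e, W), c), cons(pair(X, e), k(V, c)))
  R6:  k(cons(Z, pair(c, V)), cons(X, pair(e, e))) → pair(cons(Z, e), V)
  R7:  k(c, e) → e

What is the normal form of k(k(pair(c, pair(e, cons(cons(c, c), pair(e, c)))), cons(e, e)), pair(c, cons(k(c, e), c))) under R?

1. k(k(pair(c, pair(e, cons(cons(c, c), pair(e, c)))), cons(e, e)), pair(c, cons(k(c, e), c)))  →  k(pair(e, e), pair(c, cons(k(c, e), c)))   [R1 at 1]
2. k(pair(e, e), pair(c, cons(k(c, e), c)))  →  c   [R4 at ε]

c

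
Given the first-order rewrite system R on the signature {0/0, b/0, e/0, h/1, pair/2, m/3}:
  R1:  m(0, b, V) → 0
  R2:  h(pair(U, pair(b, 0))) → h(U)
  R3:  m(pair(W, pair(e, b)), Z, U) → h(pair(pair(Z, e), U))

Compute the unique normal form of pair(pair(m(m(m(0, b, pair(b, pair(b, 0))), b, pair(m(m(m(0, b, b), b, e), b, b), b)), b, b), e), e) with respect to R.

pair(pair(0, e), e)

1. pair(pair(m(m(m(0, b, pair(b, pair(b, 0))), b, pair(m(m(m(0, b, b), b, e), b, b), b)), b, b), e), e)  →  pair(pair(m(m(0, b, pair(m(m(m(0, b, b), b, e), b, b), b)), b, b), e), e)   [R1 at 1.1.1.1]
2. pair(pair(m(m(0, b, pair(m(m(m(0, b, b), b, e), b, b), b)), b, b), e), e)  →  pair(pair(m(0, b, b), e), e)   [R1 at 1.1.1]
3. pair(pair(m(0, b, b), e), e)  →  pair(pair(0, e), e)   [R1 at 1.1]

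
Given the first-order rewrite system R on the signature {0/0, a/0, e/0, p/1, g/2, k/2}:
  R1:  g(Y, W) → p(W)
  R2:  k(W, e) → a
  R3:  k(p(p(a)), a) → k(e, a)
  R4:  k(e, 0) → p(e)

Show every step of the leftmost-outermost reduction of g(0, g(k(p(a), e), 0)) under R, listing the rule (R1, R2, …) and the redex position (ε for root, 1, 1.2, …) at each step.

1. g(0, g(k(p(a), e), 0))  →  p(g(k(p(a), e), 0))   [R1 at ε]
2. p(g(k(p(a), e), 0))  →  p(p(0))   [R1 at 1]

p(p(0))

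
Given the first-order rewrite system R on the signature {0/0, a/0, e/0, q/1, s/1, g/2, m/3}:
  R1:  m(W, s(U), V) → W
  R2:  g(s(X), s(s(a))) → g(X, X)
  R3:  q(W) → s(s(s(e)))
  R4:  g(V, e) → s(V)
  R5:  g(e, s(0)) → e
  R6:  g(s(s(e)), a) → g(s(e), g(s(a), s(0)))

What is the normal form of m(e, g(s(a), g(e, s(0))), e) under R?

1. m(e, g(s(a), g(e, s(0))), e)  →  m(e, g(s(a), e), e)   [R5 at 2.2]
2. m(e, g(s(a), e), e)  →  m(e, s(s(a)), e)   [R4 at 2]
3. m(e, s(s(a)), e)  →  e   [R1 at ε]

e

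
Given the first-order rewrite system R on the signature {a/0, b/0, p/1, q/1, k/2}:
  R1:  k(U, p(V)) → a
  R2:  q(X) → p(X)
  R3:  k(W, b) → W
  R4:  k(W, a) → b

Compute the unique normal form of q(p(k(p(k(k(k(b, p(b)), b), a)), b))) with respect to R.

1. q(p(k(p(k(k(k(b, p(b)), b), a)), b)))  →  p(p(k(p(k(k(k(b, p(b)), b), a)), b)))   [R2 at ε]
2. p(p(k(p(k(k(k(b, p(b)), b), a)), b)))  →  p(p(p(k(k(k(b, p(b)), b), a))))   [R3 at 1.1]
3. p(p(p(k(k(k(b, p(b)), b), a))))  →  p(p(p(b)))   [R4 at 1.1.1]

p(p(p(b)))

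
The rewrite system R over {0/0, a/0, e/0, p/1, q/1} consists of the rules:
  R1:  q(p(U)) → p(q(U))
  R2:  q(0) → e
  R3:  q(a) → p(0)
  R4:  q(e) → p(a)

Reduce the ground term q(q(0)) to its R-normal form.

1. q(q(0))  →  q(e)   [R2 at 1]
2. q(e)  →  p(a)   [R4 at ε]

p(a)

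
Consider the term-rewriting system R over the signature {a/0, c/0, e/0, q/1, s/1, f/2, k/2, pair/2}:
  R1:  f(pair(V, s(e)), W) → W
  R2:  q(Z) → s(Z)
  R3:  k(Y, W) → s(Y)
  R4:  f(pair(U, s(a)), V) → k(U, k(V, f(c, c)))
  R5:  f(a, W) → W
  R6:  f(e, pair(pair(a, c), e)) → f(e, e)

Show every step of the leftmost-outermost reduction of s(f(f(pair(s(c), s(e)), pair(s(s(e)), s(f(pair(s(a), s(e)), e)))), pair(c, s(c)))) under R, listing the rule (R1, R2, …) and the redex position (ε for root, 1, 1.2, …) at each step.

s(pair(c, s(c)))

1. s(f(f(pair(s(c), s(e)), pair(s(s(e)), s(f(pair(s(a), s(e)), e)))), pair(c, s(c))))  →  s(f(pair(s(s(e)), s(f(pair(s(a), s(e)), e))), pair(c, s(c))))   [R1 at 1.1]
2. s(f(pair(s(s(e)), s(f(pair(s(a), s(e)), e))), pair(c, s(c))))  →  s(f(pair(s(s(e)), s(e)), pair(c, s(c))))   [R1 at 1.1.2.1]
3. s(f(pair(s(s(e)), s(e)), pair(c, s(c))))  →  s(pair(c, s(c)))   [R1 at 1]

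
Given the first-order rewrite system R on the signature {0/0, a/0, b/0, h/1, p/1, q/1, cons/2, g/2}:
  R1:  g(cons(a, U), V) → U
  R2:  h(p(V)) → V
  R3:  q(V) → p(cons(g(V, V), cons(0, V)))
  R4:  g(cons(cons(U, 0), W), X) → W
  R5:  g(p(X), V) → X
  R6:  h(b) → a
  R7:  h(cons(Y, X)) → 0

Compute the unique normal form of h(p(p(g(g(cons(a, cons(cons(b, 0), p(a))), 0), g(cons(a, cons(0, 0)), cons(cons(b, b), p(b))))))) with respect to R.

p(p(a))

1. h(p(p(g(g(cons(a, cons(cons(b, 0), p(a))), 0), g(cons(a, cons(0, 0)), cons(cons(b, b), p(b)))))))  →  p(g(g(cons(a, cons(cons(b, 0), p(a))), 0), g(cons(a, cons(0, 0)), cons(cons(b, b), p(b)))))   [R2 at ε]
2. p(g(g(cons(a, cons(cons(b, 0), p(a))), 0), g(cons(a, cons(0, 0)), cons(cons(b, b), p(b)))))  →  p(g(cons(cons(b, 0), p(a)), g(cons(a, cons(0, 0)), cons(cons(b, b), p(b)))))   [R1 at 1.1]
3. p(g(cons(cons(b, 0), p(a)), g(cons(a, cons(0, 0)), cons(cons(b, b), p(b)))))  →  p(p(a))   [R4 at 1]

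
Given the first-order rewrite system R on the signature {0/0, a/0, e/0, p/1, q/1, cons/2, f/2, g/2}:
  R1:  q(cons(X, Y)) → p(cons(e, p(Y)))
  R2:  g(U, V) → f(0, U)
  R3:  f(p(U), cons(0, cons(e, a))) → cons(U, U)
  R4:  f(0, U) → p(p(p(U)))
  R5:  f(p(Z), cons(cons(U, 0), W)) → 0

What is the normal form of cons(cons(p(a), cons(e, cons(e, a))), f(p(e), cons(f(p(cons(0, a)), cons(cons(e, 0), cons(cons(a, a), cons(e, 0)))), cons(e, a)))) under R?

1. cons(cons(p(a), cons(e, cons(e, a))), f(p(e), cons(f(p(cons(0, a)), cons(cons(e, 0), cons(cons(a, a), cons(e, 0)))), cons(e, a))))  →  cons(cons(p(a), cons(e, cons(e, a))), f(p(e), cons(0, cons(e, a))))   [R5 at 2.2.1]
2. cons(cons(p(a), cons(e, cons(e, a))), f(p(e), cons(0, cons(e, a))))  →  cons(cons(p(a), cons(e, cons(e, a))), cons(e, e))   [R3 at 2]

cons(cons(p(a), cons(e, cons(e, a))), cons(e, e))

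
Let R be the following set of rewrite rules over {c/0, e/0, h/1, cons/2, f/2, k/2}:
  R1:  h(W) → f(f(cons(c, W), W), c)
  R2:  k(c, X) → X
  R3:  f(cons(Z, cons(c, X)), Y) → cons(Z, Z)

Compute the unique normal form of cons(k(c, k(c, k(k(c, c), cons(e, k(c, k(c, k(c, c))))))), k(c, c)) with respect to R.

cons(cons(e, c), c)

1. cons(k(c, k(c, k(k(c, c), cons(e, k(c, k(c, k(c, c))))))), k(c, c))  →  cons(k(c, k(k(c, c), cons(e, k(c, k(c, k(c, c)))))), k(c, c))   [R2 at 1]
2. cons(k(c, k(k(c, c), cons(e, k(c, k(c, k(c, c)))))), k(c, c))  →  cons(k(k(c, c), cons(e, k(c, k(c, k(c, c))))), k(c, c))   [R2 at 1]
3. cons(k(k(c, c), cons(e, k(c, k(c, k(c, c))))), k(c, c))  →  cons(k(c, cons(e, k(c, k(c, k(c, c))))), k(c, c))   [R2 at 1.1]
4. cons(k(c, cons(e, k(c, k(c, k(c, c))))), k(c, c))  →  cons(cons(e, k(c, k(c, k(c, c)))), k(c, c))   [R2 at 1]
5. cons(cons(e, k(c, k(c, k(c, c)))), k(c, c))  →  cons(cons(e, k(c, k(c, c))), k(c, c))   [R2 at 1.2]
6. cons(cons(e, k(c, k(c, c))), k(c, c))  →  cons(cons(e, k(c, c)), k(c, c))   [R2 at 1.2]
7. cons(cons(e, k(c, c)), k(c, c))  →  cons(cons(e, c), k(c, c))   [R2 at 1.2]
8. cons(cons(e, c), k(c, c))  →  cons(cons(e, c), c)   [R2 at 2]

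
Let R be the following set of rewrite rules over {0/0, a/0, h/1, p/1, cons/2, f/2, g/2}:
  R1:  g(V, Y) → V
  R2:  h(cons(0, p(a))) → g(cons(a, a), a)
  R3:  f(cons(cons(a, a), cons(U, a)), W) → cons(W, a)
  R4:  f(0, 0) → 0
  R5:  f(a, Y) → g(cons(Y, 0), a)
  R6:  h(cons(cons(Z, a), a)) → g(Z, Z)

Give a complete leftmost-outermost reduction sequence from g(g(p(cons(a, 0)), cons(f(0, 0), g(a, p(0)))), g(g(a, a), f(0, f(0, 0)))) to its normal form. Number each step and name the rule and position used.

p(cons(a, 0))

1. g(g(p(cons(a, 0)), cons(f(0, 0), g(a, p(0)))), g(g(a, a), f(0, f(0, 0))))  →  g(p(cons(a, 0)), cons(f(0, 0), g(a, p(0))))   [R1 at ε]
2. g(p(cons(a, 0)), cons(f(0, 0), g(a, p(0))))  →  p(cons(a, 0))   [R1 at ε]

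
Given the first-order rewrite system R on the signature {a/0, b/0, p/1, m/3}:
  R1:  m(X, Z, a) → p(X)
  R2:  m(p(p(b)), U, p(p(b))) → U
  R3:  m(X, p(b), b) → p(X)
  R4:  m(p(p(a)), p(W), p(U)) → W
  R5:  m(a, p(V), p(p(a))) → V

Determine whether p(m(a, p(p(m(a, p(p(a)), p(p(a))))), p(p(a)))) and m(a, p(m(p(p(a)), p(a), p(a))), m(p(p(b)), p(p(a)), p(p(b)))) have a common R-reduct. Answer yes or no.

Reduce t₁ = p(m(a, p(p(m(a, p(p(a)), p(p(a))))), p(p(a)))):
1. p(m(a, p(p(m(a, p(p(a)), p(p(a))))), p(p(a))))  →  p(p(m(a, p(p(a)), p(p(a)))))   [R5 at 1]
2. p(p(m(a, p(p(a)), p(p(a)))))  →  p(p(p(a)))   [R5 at 1.1]

Reduce t₂ = m(a, p(m(p(p(a)), p(a), p(a))), m(p(p(b)), p(p(a)), p(p(b)))):
1. m(a, p(m(p(p(a)), p(a), p(a))), m(p(p(b)), p(p(a)), p(p(b))))  →  m(a, p(a), m(p(p(b)), p(p(a)), p(p(b))))   [R4 at 2.1]
2. m(a, p(a), m(p(p(b)), p(p(a)), p(p(b))))  →  m(a, p(a), p(p(a)))   [R2 at 3]
3. m(a, p(a), p(p(a)))  →  a   [R5 at ε]

no — NF(t₁) = p(p(p(a))), NF(t₂) = a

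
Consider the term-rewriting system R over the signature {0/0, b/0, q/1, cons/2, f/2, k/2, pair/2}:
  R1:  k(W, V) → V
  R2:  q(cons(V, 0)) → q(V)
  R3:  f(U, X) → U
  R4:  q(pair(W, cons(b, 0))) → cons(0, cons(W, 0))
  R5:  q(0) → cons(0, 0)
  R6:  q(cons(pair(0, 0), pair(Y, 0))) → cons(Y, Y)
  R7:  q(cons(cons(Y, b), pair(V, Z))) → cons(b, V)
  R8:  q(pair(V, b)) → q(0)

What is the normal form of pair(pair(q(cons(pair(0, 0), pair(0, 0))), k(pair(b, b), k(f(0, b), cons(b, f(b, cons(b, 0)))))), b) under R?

pair(pair(cons(0, 0), cons(b, b)), b)

1. pair(pair(q(cons(pair(0, 0), pair(0, 0))), k(pair(b, b), k(f(0, b), cons(b, f(b, cons(b, 0)))))), b)  →  pair(pair(cons(0, 0), k(pair(b, b), k(f(0, b), cons(b, f(b, cons(b, 0)))))), b)   [R6 at 1.1]
2. pair(pair(cons(0, 0), k(pair(b, b), k(f(0, b), cons(b, f(b, cons(b, 0)))))), b)  →  pair(pair(cons(0, 0), k(f(0, b), cons(b, f(b, cons(b, 0))))), b)   [R1 at 1.2]
3. pair(pair(cons(0, 0), k(f(0, b), cons(b, f(b, cons(b, 0))))), b)  →  pair(pair(cons(0, 0), cons(b, f(b, cons(b, 0)))), b)   [R1 at 1.2]
4. pair(pair(cons(0, 0), cons(b, f(b, cons(b, 0)))), b)  →  pair(pair(cons(0, 0), cons(b, b)), b)   [R3 at 1.2.2]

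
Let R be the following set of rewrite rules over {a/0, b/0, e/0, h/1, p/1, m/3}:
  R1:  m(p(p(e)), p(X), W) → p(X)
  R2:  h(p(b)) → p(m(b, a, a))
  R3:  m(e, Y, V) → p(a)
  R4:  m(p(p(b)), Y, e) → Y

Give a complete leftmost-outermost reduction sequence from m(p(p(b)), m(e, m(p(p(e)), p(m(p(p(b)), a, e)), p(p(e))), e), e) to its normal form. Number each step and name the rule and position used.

1. m(p(p(b)), m(e, m(p(p(e)), p(m(p(p(b)), a, e)), p(p(e))), e), e)  →  m(e, m(p(p(e)), p(m(p(p(b)), a, e)), p(p(e))), e)   [R4 at ε]
2. m(e, m(p(p(e)), p(m(p(p(b)), a, e)), p(p(e))), e)  →  p(a)   [R3 at ε]

p(a)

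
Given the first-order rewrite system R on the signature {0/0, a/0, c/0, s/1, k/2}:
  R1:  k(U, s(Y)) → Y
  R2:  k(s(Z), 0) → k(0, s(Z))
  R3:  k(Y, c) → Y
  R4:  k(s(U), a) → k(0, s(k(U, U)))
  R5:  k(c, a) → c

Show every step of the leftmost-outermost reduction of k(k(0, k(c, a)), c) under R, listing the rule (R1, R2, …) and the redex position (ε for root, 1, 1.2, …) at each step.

0

1. k(k(0, k(c, a)), c)  →  k(0, k(c, a))   [R3 at ε]
2. k(0, k(c, a))  →  k(0, c)   [R5 at 2]
3. k(0, c)  →  0   [R3 at ε]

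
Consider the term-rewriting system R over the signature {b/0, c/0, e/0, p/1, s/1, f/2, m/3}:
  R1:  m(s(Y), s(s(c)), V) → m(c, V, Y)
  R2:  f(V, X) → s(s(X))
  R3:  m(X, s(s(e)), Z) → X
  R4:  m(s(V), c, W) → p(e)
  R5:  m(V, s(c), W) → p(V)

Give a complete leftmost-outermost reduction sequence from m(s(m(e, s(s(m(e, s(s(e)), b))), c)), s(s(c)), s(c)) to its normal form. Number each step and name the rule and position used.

1. m(s(m(e, s(s(m(e, s(s(e)), b))), c)), s(s(c)), s(c))  →  m(c, s(c), m(e, s(s(m(e, s(s(e)), b))), c))   [R1 at ε]
2. m(c, s(c), m(e, s(s(m(e, s(s(e)), b))), c))  →  p(c)   [R5 at ε]

p(c)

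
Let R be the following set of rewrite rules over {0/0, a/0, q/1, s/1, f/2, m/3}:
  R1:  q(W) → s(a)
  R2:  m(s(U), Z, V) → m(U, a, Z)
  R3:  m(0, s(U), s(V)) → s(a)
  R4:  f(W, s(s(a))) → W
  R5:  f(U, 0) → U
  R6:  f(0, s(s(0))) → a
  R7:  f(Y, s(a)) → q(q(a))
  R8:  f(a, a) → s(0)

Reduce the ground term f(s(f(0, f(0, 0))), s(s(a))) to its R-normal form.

s(0)

1. f(s(f(0, f(0, 0))), s(s(a)))  →  s(f(0, f(0, 0)))   [R4 at ε]
2. s(f(0, f(0, 0)))  →  s(f(0, 0))   [R5 at 1.2]
3. s(f(0, 0))  →  s(0)   [R5 at 1]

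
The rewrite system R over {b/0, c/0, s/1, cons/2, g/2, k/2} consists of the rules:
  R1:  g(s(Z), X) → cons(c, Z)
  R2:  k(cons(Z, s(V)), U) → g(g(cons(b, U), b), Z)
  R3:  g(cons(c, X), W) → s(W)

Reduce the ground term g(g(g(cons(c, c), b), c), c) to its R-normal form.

s(c)

1. g(g(g(cons(c, c), b), c), c)  →  g(g(s(b), c), c)   [R3 at 1.1]
2. g(g(s(b), c), c)  →  g(cons(c, b), c)   [R1 at 1]
3. g(cons(c, b), c)  →  s(c)   [R3 at ε]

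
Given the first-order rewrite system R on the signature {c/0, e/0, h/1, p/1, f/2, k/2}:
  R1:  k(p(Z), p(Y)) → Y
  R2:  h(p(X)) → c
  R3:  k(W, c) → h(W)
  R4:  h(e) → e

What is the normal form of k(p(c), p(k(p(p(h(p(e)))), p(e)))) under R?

e

1. k(p(c), p(k(p(p(h(p(e)))), p(e))))  →  k(p(p(h(p(e)))), p(e))   [R1 at ε]
2. k(p(p(h(p(e)))), p(e))  →  e   [R1 at ε]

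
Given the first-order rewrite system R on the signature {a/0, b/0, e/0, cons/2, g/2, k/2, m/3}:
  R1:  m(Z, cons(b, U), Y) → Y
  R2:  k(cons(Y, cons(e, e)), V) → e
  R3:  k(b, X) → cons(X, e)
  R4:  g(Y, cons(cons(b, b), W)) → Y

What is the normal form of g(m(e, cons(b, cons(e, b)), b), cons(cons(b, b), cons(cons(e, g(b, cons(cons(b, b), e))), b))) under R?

1. g(m(e, cons(b, cons(e, b)), b), cons(cons(b, b), cons(cons(e, g(b, cons(cons(b, b), e))), b)))  →  m(e, cons(b, cons(e, b)), b)   [R4 at ε]
2. m(e, cons(b, cons(e, b)), b)  →  b   [R1 at ε]

b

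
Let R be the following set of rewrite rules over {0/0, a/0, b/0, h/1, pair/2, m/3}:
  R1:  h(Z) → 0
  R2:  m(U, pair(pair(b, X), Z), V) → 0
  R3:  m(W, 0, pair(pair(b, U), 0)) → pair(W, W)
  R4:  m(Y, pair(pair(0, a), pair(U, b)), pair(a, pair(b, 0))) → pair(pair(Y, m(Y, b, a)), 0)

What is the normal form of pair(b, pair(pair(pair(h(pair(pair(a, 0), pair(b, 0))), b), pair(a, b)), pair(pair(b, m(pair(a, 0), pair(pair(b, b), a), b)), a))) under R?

pair(b, pair(pair(pair(0, b), pair(a, b)), pair(pair(b, 0), a)))

1. pair(b, pair(pair(pair(h(pair(pair(a, 0), pair(b, 0))), b), pair(a, b)), pair(pair(b, m(pair(a, 0), pair(pair(b, b), a), b)), a)))  →  pair(b, pair(pair(pair(0, b), pair(a, b)), pair(pair(b, m(pair(a, 0), pair(pair(b, b), a), b)), a)))   [R1 at 2.1.1.1]
2. pair(b, pair(pair(pair(0, b), pair(a, b)), pair(pair(b, m(pair(a, 0), pair(pair(b, b), a), b)), a)))  →  pair(b, pair(pair(pair(0, b), pair(a, b)), pair(pair(b, 0), a)))   [R2 at 2.2.1.2]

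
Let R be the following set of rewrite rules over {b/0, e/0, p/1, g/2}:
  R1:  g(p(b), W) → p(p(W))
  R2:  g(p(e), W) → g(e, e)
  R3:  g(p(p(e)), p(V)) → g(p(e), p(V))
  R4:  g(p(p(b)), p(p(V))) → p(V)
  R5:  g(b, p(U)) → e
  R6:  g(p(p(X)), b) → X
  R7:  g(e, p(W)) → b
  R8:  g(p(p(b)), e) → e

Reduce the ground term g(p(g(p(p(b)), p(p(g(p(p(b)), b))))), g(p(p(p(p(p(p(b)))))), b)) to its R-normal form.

1. g(p(g(p(p(b)), p(p(g(p(p(b)), b))))), g(p(p(p(p(p(p(b)))))), b))  →  g(p(p(g(p(p(b)), b))), g(p(p(p(p(p(p(b)))))), b))   [R4 at 1.1]
2. g(p(p(g(p(p(b)), b))), g(p(p(p(p(p(p(b)))))), b))  →  g(p(p(b)), g(p(p(p(p(p(p(b)))))), b))   [R6 at 1.1.1]
3. g(p(p(b)), g(p(p(p(p(p(p(b)))))), b))  →  g(p(p(b)), p(p(p(p(b)))))   [R6 at 2]
4. g(p(p(b)), p(p(p(p(b)))))  →  p(p(p(b)))   [R4 at ε]

p(p(p(b)))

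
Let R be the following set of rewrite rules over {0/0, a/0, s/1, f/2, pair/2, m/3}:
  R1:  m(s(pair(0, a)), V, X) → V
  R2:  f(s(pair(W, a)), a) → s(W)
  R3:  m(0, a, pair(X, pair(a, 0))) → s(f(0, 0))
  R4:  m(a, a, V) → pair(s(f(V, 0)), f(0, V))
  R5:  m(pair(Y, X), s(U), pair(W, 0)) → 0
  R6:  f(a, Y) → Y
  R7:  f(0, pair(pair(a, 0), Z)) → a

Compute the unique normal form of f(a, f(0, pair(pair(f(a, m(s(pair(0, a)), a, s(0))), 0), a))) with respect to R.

1. f(a, f(0, pair(pair(f(a, m(s(pair(0, a)), a, s(0))), 0), a)))  →  f(0, pair(pair(f(a, m(s(pair(0, a)), a, s(0))), 0), a))   [R6 at ε]
2. f(0, pair(pair(f(a, m(s(pair(0, a)), a, s(0))), 0), a))  →  f(0, pair(pair(m(s(pair(0, a)), a, s(0)), 0), a))   [R6 at 2.1.1]
3. f(0, pair(pair(m(s(pair(0, a)), a, s(0)), 0), a))  →  f(0, pair(pair(a, 0), a))   [R1 at 2.1.1]
4. f(0, pair(pair(a, 0), a))  →  a   [R7 at ε]

a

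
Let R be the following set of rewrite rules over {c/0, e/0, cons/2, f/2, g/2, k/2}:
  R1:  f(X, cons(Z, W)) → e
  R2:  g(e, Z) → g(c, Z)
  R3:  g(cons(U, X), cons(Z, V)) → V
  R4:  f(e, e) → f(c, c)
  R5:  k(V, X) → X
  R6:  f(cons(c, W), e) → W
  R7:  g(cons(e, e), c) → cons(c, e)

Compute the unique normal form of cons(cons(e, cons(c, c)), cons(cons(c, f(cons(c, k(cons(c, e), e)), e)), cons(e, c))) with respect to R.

1. cons(cons(e, cons(c, c)), cons(cons(c, f(cons(c, k(cons(c, e), e)), e)), cons(e, c)))  →  cons(cons(e, cons(c, c)), cons(cons(c, k(cons(c, e), e)), cons(e, c)))   [R6 at 2.1.2]
2. cons(cons(e, cons(c, c)), cons(cons(c, k(cons(c, e), e)), cons(e, c)))  →  cons(cons(e, cons(c, c)), cons(cons(c, e), cons(e, c)))   [R5 at 2.1.2]

cons(cons(e, cons(c, c)), cons(cons(c, e), cons(e, c)))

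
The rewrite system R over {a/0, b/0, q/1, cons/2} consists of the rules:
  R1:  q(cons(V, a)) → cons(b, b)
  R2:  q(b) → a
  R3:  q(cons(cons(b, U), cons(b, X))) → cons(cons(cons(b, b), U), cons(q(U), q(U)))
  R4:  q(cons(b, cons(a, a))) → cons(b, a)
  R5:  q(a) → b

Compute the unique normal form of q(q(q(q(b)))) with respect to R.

b

1. q(q(q(q(b))))  →  q(q(q(a)))   [R2 at 1.1.1]
2. q(q(q(a)))  →  q(q(b))   [R5 at 1.1]
3. q(q(b))  →  q(a)   [R2 at 1]
4. q(a)  →  b   [R5 at ε]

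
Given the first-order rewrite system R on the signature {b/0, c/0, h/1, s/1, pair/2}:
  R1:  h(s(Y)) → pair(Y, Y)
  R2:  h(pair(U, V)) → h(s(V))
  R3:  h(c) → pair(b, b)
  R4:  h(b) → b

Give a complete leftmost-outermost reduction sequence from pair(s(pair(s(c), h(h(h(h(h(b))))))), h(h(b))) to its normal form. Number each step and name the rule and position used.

pair(s(pair(s(c), b)), b)

1. pair(s(pair(s(c), h(h(h(h(h(b))))))), h(h(b)))  →  pair(s(pair(s(c), h(h(h(h(b)))))), h(h(b)))   [R4 at 1.1.2.1.1.1.1]
2. pair(s(pair(s(c), h(h(h(h(b)))))), h(h(b)))  →  pair(s(pair(s(c), h(h(h(b))))), h(h(b)))   [R4 at 1.1.2.1.1.1]
3. pair(s(pair(s(c), h(h(h(b))))), h(h(b)))  →  pair(s(pair(s(c), h(h(b)))), h(h(b)))   [R4 at 1.1.2.1.1]
4. pair(s(pair(s(c), h(h(b)))), h(h(b)))  →  pair(s(pair(s(c), h(b))), h(h(b)))   [R4 at 1.1.2.1]
5. pair(s(pair(s(c), h(b))), h(h(b)))  →  pair(s(pair(s(c), b)), h(h(b)))   [R4 at 1.1.2]
6. pair(s(pair(s(c), b)), h(h(b)))  →  pair(s(pair(s(c), b)), h(b))   [R4 at 2.1]
7. pair(s(pair(s(c), b)), h(b))  →  pair(s(pair(s(c), b)), b)   [R4 at 2]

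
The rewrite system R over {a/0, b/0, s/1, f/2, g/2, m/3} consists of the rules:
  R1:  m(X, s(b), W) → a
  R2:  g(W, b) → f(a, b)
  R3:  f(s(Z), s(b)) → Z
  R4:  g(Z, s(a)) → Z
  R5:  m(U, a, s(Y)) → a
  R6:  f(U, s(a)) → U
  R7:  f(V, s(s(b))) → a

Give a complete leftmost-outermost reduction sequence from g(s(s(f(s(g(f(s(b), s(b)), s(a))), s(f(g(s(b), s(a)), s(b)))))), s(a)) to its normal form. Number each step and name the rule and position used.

s(s(b))

1. g(s(s(f(s(g(f(s(b), s(b)), s(a))), s(f(g(s(b), s(a)), s(b)))))), s(a))  →  s(s(f(s(g(f(s(b), s(b)), s(a))), s(f(g(s(b), s(a)), s(b))))))   [R4 at ε]
2. s(s(f(s(g(f(s(b), s(b)), s(a))), s(f(g(s(b), s(a)), s(b))))))  →  s(s(f(s(f(s(b), s(b))), s(f(g(s(b), s(a)), s(b))))))   [R4 at 1.1.1.1]
3. s(s(f(s(f(s(b), s(b))), s(f(g(s(b), s(a)), s(b))))))  →  s(s(f(s(b), s(f(g(s(b), s(a)), s(b))))))   [R3 at 1.1.1.1]
4. s(s(f(s(b), s(f(g(s(b), s(a)), s(b))))))  →  s(s(f(s(b), s(f(s(b), s(b))))))   [R4 at 1.1.2.1.1]
5. s(s(f(s(b), s(f(s(b), s(b))))))  →  s(s(f(s(b), s(b))))   [R3 at 1.1.2.1]
6. s(s(f(s(b), s(b))))  →  s(s(b))   [R3 at 1.1]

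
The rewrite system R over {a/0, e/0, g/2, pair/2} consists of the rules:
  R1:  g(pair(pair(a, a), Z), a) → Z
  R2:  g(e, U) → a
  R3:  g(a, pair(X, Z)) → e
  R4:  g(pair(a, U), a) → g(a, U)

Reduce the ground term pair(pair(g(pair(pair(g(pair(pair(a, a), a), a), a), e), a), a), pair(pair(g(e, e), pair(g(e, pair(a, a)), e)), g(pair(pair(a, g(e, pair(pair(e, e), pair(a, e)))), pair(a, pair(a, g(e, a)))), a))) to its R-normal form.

pair(pair(e, a), pair(pair(a, pair(a, e)), pair(a, pair(a, a))))

1. pair(pair(g(pair(pair(g(pair(pair(a, a), a), a), a), e), a), a), pair(pair(g(e, e), pair(g(e, pair(a, a)), e)), g(pair(pair(a, g(e, pair(pair(e, e), pair(a, e)))), pair(a, pair(a, g(e, a)))), a)))  →  pair(pair(g(pair(pair(a, a), e), a), a), pair(pair(g(e, e), pair(g(e, pair(a, a)), e)), g(pair(pair(a, g(e, pair(pair(e, e), pair(a, e)))), pair(a, pair(a, g(e, a)))), a)))   [R1 at 1.1.1.1.1]
2. pair(pair(g(pair(pair(a, a), e), a), a), pair(pair(g(e, e), pair(g(e, pair(a, a)), e)), g(pair(pair(a, g(e, pair(pair(e, e), pair(a, e)))), pair(a, pair(a, g(e, a)))), a)))  →  pair(pair(e, a), pair(pair(g(e, e), pair(g(e, pair(a, a)), e)), g(pair(pair(a, g(e, pair(pair(e, e), pair(a, e)))), pair(a, pair(a, g(e, a)))), a)))   [R1 at 1.1]
3. pair(pair(e, a), pair(pair(g(e, e), pair(g(e, pair(a, a)), e)), g(pair(pair(a, g(e, pair(pair(e, e), pair(a, e)))), pair(a, pair(a, g(e, a)))), a)))  →  pair(pair(e, a), pair(pair(a, pair(g(e, pair(a, a)), e)), g(pair(pair(a, g(e, pair(pair(e, e), pair(a, e)))), pair(a, pair(a, g(e, a)))), a)))   [R2 at 2.1.1]
4. pair(pair(e, a), pair(pair(a, pair(g(e, pair(a, a)), e)), g(pair(pair(a, g(e, pair(pair(e, e), pair(a, e)))), pair(a, pair(a, g(e, a)))), a)))  →  pair(pair(e, a), pair(pair(a, pair(a, e)), g(pair(pair(a, g(e, pair(pair(e, e), pair(a, e)))), pair(a, pair(a, g(e, a)))), a)))   [R2 at 2.1.2.1]
5. pair(pair(e, a), pair(pair(a, pair(a, e)), g(pair(pair(a, g(e, pair(pair(e, e), pair(a, e)))), pair(a, pair(a, g(e, a)))), a)))  →  pair(pair(e, a), pair(pair(a, pair(a, e)), g(pair(pair(a, a), pair(a, pair(a, g(e, a)))), a)))   [R2 at 2.2.1.1.2]
6. pair(pair(e, a), pair(pair(a, pair(a, e)), g(pair(pair(a, a), pair(a, pair(a, g(e, a)))), a)))  →  pair(pair(e, a), pair(pair(a, pair(a, e)), pair(a, pair(a, g(e, a)))))   [R1 at 2.2]
7. pair(pair(e, a), pair(pair(a, pair(a, e)), pair(a, pair(a, g(e, a)))))  →  pair(pair(e, a), pair(pair(a, pair(a, e)), pair(a, pair(a, a))))   [R2 at 2.2.2.2]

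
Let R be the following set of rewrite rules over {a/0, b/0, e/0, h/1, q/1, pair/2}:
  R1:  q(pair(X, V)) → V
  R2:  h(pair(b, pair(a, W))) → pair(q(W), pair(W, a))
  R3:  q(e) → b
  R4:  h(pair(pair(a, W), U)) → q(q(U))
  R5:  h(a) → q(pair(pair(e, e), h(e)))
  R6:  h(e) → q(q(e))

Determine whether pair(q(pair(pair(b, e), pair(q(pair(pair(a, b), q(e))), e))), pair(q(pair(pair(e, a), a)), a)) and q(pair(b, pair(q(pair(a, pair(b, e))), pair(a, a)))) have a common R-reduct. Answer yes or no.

Reduce t₁ = pair(q(pair(pair(b, e), pair(q(pair(pair(a, b), q(e))), e))), pair(q(pair(pair(e, a), a)), a)):
1. pair(q(pair(pair(b, e), pair(q(pair(pair(a, b), q(e))), e))), pair(q(pair(pair(e, a), a)), a))  →  pair(pair(q(pair(pair(a, b), q(e))), e), pair(q(pair(pair(e, a), a)), a))   [R1 at 1]
2. pair(pair(q(pair(pair(a, b), q(e))), e), pair(q(pair(pair(e, a), a)), a))  →  pair(pair(q(e), e), pair(q(pair(pair(e, a), a)), a))   [R1 at 1.1]
3. pair(pair(q(e), e), pair(q(pair(pair(e, a), a)), a))  →  pair(pair(b, e), pair(q(pair(pair(e, a), a)), a))   [R3 at 1.1]
4. pair(pair(b, e), pair(q(pair(pair(e, a), a)), a))  →  pair(pair(b, e), pair(a, a))   [R1 at 2.1]

Reduce t₂ = q(pair(b, pair(q(pair(a, pair(b, e))), pair(a, a)))):
1. q(pair(b, pair(q(pair(a, pair(b, e))), pair(a, a))))  →  pair(q(pair(a, pair(b, e))), pair(a, a))   [R1 at ε]
2. pair(q(pair(a, pair(b, e))), pair(a, a))  →  pair(pair(b, e), pair(a, a))   [R1 at 1]

yes — NF(t₁) = pair(pair(b, e), pair(a, a)), NF(t₂) = pair(pair(b, e), pair(a, a))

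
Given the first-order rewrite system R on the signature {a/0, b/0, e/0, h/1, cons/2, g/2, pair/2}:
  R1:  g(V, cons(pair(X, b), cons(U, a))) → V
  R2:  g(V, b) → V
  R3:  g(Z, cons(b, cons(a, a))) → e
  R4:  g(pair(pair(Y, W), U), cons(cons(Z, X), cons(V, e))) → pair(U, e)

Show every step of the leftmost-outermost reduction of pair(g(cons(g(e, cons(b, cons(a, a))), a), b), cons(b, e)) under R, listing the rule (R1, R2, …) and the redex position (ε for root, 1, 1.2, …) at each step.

1. pair(g(cons(g(e, cons(b, cons(a, a))), a), b), cons(b, e))  →  pair(cons(g(e, cons(b, cons(a, a))), a), cons(b, e))   [R2 at 1]
2. pair(cons(g(e, cons(b, cons(a, a))), a), cons(b, e))  →  pair(cons(e, a), cons(b, e))   [R3 at 1.1]

pair(cons(e, a), cons(b, e))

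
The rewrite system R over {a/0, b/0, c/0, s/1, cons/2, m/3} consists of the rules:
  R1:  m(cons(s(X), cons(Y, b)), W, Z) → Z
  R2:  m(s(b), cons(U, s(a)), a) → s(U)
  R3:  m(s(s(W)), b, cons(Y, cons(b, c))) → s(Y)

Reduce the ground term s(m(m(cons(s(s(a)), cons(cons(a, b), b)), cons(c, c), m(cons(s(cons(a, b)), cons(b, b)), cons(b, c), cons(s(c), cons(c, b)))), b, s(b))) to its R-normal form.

1. s(m(m(cons(s(s(a)), cons(cons(a, b), b)), cons(c, c), m(cons(s(cons(a, b)), cons(b, b)), cons(b, c), cons(s(c), cons(c, b)))), b, s(b)))  →  s(m(m(cons(s(cons(a, b)), cons(b, b)), cons(b, c), cons(s(c), cons(c, b))), b, s(b)))   [R1 at 1.1]
2. s(m(m(cons(s(cons(a, b)), cons(b, b)), cons(b, c), cons(s(c), cons(c, b))), b, s(b)))  →  s(m(cons(s(c), cons(c, b)), b, s(b)))   [R1 at 1.1]
3. s(m(cons(s(c), cons(c, b)), b, s(b)))  →  s(s(b))   [R1 at 1]

s(s(b))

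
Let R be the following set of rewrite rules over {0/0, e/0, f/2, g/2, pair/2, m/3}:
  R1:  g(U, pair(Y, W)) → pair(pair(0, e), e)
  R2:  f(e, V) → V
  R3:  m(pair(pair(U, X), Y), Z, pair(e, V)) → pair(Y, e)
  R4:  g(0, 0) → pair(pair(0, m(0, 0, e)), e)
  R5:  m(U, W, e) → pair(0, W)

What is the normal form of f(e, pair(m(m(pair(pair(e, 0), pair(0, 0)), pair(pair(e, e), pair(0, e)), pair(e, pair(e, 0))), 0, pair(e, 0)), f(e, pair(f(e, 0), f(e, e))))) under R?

pair(pair(e, e), pair(0, e))

1. f(e, pair(m(m(pair(pair(e, 0), pair(0, 0)), pair(pair(e, e), pair(0, e)), pair(e, pair(e, 0))), 0, pair(e, 0)), f(e, pair(f(e, 0), f(e, e)))))  →  pair(m(m(pair(pair(e, 0), pair(0, 0)), pair(pair(e, e), pair(0, e)), pair(e, pair(e, 0))), 0, pair(e, 0)), f(e, pair(f(e, 0), f(e, e))))   [R2 at ε]
2. pair(m(m(pair(pair(e, 0), pair(0, 0)), pair(pair(e, e), pair(0, e)), pair(e, pair(e, 0))), 0, pair(e, 0)), f(e, pair(f(e, 0), f(e, e))))  →  pair(m(pair(pair(0, 0), e), 0, pair(e, 0)), f(e, pair(f(e, 0), f(e, e))))   [R3 at 1.1]
3. pair(m(pair(pair(0, 0), e), 0, pair(e, 0)), f(e, pair(f(e, 0), f(e, e))))  →  pair(pair(e, e), f(e, pair(f(e, 0), f(e, e))))   [R3 at 1]
4. pair(pair(e, e), f(e, pair(f(e, 0), f(e, e))))  →  pair(pair(e, e), pair(f(e, 0), f(e, e)))   [R2 at 2]
5. pair(pair(e, e), pair(f(e, 0), f(e, e)))  →  pair(pair(e, e), pair(0, f(e, e)))   [R2 at 2.1]
6. pair(pair(e, e), pair(0, f(e, e)))  →  pair(pair(e, e), pair(0, e))   [R2 at 2.2]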